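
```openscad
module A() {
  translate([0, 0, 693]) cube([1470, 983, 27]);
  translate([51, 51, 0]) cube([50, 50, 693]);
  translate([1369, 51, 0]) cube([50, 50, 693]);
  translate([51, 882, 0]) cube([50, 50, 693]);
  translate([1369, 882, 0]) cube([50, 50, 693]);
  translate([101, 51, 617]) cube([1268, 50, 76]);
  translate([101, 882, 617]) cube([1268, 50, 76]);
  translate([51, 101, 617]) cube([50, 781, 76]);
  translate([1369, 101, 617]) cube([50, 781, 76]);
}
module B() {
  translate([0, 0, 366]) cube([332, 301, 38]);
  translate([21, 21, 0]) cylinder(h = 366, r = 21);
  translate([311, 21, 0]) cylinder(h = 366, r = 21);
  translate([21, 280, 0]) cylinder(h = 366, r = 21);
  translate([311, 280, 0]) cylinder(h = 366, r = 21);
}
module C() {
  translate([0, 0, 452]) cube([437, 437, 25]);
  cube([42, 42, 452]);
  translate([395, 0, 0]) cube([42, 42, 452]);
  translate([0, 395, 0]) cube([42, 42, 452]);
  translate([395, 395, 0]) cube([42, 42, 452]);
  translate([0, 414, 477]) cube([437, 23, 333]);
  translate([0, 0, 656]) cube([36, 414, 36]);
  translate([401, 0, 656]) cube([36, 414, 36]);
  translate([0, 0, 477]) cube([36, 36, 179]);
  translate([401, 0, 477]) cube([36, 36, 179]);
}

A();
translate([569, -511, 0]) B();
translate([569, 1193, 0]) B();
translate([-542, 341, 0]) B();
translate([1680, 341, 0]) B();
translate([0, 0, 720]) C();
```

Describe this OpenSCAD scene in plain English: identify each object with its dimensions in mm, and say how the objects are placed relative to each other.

A is a table with a 1470×983 mm rectangular top, 27 mm thick, top surface at z = 720 mm, supported by four 50×50 mm square legs, each inset 51 mm from the nearest pair of top edges, running from the floor. Four apron rails, 50 mm thick and 76 mm tall, run between adjacent legs with their top edges flush with the underside of the top and their outer faces flush with the legs' outer faces.

B is a four-legged stool. The seat is 332×301 mm, 38 mm thick, top at z = 404 mm. It stands on four round legs, each 42 mm in diameter, from z = 0 to the seat underside, each leg's axis is inset half a diameter from the nearest pair of seat edges (so the leg's bounding box is flush with the corner).

C is a chair: 437×437 mm seat, 25 mm thick, top at z = 477 mm, on four 42 mm square corner legs flush with the seat edges. A 23 mm thick backrest slab spans the full seat width, extending 333 mm above the seat top, its back face flush with the seat's +y edge. Two armrests of 36×36 mm section run along each side from the seat's front edge to the front of the backrest, top faces 215 mm above the seat top and outer faces flush with the seat's x-edges; a 36×36 mm post under the front of each armrest stands on the seat at the front corner.

Four stools sit around the table at the −y, +y, −x, +x sides. The chair is on top of the table.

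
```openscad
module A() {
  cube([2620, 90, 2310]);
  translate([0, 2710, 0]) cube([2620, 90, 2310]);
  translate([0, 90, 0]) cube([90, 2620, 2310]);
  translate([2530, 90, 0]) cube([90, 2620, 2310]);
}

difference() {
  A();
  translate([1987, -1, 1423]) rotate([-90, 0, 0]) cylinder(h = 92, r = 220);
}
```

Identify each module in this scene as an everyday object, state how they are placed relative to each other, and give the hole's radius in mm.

A is a house frame. The house frame has a circular hole through its front wall. The hole's radius is 220 mm.

The subtracted cylinder has r = 220 mm.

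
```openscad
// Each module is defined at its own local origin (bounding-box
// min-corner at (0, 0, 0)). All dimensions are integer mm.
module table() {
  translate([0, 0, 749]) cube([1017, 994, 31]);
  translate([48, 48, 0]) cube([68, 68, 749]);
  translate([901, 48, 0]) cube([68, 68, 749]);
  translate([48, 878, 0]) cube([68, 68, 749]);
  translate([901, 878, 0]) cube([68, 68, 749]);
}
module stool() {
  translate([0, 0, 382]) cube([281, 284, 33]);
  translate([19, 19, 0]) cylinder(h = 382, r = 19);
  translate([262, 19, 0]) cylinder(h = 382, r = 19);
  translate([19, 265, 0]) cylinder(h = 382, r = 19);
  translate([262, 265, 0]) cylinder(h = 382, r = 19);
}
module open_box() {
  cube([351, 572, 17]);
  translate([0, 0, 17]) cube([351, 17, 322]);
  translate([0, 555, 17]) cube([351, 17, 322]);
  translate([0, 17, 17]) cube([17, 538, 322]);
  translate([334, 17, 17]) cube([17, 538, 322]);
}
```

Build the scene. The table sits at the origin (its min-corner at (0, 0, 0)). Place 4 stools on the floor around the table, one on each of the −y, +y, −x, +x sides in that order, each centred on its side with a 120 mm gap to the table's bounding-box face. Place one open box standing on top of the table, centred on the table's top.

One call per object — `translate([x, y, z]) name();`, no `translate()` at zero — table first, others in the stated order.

table();
translate([368, -404, 0]) stool();
translate([368, 1114, 0]) stool();
translate([-401, 355, 0]) stool();
translate([1137, 355, 0]) stool();
translate([333, 211, 780]) open_box();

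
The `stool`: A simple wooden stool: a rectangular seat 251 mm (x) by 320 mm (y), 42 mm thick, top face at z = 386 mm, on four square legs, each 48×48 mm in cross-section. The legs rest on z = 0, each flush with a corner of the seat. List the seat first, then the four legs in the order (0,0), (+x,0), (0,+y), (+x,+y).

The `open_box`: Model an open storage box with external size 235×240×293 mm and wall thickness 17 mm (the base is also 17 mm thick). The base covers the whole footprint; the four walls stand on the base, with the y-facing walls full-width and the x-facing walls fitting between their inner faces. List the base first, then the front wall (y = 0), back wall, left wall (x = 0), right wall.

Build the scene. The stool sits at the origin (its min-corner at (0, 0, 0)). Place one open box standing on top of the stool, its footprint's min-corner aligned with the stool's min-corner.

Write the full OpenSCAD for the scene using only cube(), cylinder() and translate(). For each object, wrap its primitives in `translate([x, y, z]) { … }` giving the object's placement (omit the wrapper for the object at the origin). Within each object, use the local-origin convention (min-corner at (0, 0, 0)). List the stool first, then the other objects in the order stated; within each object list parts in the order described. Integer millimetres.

translate([0, 0, 344]) cube([251, 320, 42]);
cube([48, 48, 344]);
translate([203, 0, 0]) cube([48, 48, 344]);
translate([0, 272, 0]) cube([48, 48, 344]);
translate([203, 272, 0]) cube([48, 48, 344]);
translate([0, 0, 386]) {
  cube([235, 240, 17]);
  translate([0, 0, 17]) cube([235, 17, 276]);
  translate([0, 223, 17]) cube([235, 17, 276]);
  translate([0, 17, 17]) cube([17, 206, 276]);
  translate([218, 17, 17]) cube([17, 206, 276]);
}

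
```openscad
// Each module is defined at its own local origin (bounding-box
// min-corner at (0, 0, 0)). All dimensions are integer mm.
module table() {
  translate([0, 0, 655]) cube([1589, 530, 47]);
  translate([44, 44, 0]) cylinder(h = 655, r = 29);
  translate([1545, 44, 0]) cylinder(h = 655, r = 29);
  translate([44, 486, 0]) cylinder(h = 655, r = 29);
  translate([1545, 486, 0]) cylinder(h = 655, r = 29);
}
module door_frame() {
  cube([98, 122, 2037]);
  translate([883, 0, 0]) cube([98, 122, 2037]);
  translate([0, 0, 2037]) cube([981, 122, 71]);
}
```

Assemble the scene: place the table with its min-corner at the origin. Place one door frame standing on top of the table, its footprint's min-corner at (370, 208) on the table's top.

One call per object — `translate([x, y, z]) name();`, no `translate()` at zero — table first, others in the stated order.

table();
translate([370, 208, 702]) door_frame();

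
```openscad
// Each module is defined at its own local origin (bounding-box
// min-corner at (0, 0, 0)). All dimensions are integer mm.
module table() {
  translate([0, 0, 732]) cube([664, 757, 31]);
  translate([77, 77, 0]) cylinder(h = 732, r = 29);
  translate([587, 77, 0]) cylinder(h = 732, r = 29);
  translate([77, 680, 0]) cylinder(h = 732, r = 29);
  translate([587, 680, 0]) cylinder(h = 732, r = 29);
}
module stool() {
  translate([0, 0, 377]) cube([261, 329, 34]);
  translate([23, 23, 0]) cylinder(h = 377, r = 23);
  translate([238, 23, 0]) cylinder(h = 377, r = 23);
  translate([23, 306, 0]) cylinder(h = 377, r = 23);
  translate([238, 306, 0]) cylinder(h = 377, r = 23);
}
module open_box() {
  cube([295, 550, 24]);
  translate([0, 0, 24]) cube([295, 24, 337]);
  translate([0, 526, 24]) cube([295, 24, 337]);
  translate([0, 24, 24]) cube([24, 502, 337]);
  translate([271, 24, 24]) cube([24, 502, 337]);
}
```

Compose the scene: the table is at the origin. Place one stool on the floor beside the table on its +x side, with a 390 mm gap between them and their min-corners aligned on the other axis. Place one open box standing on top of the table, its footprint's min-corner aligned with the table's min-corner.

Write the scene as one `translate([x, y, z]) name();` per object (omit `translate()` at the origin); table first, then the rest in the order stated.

table();
translate([1054, 0, 0]) stool();
translate([0, 0, 763]) open_box();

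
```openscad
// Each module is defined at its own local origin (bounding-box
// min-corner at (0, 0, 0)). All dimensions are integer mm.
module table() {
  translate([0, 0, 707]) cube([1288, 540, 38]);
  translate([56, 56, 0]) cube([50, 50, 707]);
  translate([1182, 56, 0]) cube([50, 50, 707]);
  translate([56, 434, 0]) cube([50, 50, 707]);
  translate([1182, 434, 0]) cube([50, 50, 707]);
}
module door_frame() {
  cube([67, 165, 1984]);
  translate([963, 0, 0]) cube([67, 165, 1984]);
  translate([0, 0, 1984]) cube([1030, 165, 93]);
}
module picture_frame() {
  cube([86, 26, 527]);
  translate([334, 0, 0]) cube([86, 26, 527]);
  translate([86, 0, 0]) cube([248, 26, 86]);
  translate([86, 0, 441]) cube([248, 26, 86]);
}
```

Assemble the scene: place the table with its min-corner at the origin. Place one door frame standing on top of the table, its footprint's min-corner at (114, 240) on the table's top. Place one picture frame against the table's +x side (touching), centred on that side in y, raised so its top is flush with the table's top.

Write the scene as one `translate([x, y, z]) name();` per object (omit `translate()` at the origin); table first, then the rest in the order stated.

table();
translate([114, 240, 745]) door_frame();
translate([1288, 257, 218]) picture_frame();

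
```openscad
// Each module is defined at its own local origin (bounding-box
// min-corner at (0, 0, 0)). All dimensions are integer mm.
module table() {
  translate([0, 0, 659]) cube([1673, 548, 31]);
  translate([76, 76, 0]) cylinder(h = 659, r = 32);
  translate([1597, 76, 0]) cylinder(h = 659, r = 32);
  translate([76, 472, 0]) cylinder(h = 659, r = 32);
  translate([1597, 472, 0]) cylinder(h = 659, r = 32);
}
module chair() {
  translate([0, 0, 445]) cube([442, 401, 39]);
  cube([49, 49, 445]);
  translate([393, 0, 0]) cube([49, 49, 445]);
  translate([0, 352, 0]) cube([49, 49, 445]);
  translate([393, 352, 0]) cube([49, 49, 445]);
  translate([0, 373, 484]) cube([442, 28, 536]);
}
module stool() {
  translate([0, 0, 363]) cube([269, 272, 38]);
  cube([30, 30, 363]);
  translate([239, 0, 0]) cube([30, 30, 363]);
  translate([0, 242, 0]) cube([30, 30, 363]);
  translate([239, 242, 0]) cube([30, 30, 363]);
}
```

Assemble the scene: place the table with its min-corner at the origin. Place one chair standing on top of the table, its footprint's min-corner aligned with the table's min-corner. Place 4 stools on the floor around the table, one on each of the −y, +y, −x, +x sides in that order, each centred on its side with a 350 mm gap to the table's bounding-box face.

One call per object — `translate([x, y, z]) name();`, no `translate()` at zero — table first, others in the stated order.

table();
translate([0, 0, 690]) chair();
translate([702, -622, 0]) stool();
translate([702, 898, 0]) stool();
translate([-619, 138, 0]) stool();
translate([2023, 138, 0]) stool();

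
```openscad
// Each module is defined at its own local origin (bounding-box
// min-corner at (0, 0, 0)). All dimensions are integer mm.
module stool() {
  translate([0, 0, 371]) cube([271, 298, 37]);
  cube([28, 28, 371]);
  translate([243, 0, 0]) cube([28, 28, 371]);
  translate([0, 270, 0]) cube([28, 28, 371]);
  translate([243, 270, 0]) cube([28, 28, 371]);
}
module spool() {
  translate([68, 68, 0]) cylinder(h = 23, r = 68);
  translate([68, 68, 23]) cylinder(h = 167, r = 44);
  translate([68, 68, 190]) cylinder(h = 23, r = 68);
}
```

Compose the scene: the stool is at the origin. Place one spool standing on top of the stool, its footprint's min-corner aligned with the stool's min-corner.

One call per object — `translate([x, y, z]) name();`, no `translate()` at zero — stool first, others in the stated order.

stool();
translate([0, 0, 408]) spool();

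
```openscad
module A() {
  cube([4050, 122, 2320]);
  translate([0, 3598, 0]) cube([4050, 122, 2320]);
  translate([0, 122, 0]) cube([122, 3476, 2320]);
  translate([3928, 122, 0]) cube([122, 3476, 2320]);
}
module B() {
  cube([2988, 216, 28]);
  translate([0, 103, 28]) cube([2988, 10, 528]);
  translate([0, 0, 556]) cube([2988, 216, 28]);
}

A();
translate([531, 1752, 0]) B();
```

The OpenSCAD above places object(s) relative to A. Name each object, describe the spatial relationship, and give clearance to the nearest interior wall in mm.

Clearances: x = 409, y = 1630; minimum 409 mm.

A is a house frame. B is an I-beam. The I-beam sits inside the house frame, centred. The clearance to the nearest interior wall is 409 mm.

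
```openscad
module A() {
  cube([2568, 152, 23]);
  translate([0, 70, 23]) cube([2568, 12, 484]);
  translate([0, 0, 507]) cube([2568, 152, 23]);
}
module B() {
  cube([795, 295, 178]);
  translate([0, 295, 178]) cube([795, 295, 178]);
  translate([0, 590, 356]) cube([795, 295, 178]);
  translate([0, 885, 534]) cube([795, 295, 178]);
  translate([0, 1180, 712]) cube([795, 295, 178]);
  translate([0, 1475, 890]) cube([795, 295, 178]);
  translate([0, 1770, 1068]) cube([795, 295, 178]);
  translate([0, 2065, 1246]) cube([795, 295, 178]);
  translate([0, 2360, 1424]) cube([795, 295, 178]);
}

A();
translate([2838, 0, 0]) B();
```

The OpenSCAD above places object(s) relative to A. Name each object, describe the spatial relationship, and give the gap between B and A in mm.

A is an I-beam. B is a staircase. The staircase is on the floor beside the I-beam on its +x side. The gap between the staircase and the I-beam is 270 mm.

The staircase's nearest face is 270 mm from the I-beam's +x face.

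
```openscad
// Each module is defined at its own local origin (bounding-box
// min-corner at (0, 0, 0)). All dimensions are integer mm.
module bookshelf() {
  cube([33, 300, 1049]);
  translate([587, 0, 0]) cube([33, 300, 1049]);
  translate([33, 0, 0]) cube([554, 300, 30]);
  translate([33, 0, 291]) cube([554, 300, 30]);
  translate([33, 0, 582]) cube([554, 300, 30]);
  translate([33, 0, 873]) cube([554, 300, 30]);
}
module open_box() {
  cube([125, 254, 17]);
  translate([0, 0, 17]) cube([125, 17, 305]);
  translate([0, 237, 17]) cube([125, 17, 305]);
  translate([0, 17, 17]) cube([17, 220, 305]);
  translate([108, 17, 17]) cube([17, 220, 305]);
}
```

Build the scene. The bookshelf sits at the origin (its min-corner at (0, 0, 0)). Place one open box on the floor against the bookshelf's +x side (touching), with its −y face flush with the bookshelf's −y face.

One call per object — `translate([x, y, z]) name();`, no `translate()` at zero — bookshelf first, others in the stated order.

bookshelf();
translate([620, 0, 0]) open_box();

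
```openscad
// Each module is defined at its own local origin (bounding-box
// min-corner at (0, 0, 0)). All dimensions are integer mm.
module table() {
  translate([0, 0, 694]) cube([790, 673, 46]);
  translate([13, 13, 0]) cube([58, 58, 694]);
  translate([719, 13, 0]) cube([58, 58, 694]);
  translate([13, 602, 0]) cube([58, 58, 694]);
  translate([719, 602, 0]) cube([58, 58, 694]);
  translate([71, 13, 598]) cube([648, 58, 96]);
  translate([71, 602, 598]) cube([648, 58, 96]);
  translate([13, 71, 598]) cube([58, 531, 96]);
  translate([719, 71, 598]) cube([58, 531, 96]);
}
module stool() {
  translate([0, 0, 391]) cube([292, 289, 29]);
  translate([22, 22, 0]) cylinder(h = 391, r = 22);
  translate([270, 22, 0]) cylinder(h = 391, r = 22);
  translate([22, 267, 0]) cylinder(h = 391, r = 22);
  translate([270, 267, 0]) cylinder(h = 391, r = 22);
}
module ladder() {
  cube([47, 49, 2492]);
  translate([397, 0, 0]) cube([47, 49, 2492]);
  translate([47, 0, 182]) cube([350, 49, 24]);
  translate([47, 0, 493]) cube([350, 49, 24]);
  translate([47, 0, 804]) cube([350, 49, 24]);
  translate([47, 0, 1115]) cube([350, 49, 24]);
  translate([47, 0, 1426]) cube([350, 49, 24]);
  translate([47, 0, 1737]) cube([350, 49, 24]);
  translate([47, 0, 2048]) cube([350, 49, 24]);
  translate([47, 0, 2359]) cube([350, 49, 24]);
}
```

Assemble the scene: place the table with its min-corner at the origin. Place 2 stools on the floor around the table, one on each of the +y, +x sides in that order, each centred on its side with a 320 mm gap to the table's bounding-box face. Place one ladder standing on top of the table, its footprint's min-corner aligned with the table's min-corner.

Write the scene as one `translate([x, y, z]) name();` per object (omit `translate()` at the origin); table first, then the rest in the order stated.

table();
translate([249, 993, 0]) stool();
translate([1110, 192, 0]) stool();
translate([0, 0, 740]) ladder();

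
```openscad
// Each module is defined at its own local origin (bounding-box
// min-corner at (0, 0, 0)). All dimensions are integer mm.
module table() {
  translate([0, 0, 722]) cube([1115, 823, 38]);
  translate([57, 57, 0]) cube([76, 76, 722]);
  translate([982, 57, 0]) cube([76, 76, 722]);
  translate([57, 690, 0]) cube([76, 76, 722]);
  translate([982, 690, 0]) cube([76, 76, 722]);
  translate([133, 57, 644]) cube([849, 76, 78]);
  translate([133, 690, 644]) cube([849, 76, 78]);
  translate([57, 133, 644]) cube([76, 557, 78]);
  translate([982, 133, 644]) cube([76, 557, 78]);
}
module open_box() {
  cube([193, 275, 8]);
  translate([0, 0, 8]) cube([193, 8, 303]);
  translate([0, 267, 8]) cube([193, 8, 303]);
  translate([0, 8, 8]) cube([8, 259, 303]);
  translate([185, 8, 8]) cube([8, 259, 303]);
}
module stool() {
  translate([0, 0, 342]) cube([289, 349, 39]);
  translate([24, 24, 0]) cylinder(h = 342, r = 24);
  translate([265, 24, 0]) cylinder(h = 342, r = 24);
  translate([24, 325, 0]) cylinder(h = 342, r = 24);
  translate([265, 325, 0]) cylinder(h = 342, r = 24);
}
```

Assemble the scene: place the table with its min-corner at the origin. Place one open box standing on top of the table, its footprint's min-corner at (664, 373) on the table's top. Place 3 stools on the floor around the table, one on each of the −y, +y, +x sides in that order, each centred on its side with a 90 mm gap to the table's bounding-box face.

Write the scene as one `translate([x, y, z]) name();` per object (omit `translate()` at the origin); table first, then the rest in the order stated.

table();
translate([664, 373, 760]) open_box();
translate([413, -439, 0]) stool();
translate([413, 913, 0]) stool();
translate([1205, 237, 0]) stool();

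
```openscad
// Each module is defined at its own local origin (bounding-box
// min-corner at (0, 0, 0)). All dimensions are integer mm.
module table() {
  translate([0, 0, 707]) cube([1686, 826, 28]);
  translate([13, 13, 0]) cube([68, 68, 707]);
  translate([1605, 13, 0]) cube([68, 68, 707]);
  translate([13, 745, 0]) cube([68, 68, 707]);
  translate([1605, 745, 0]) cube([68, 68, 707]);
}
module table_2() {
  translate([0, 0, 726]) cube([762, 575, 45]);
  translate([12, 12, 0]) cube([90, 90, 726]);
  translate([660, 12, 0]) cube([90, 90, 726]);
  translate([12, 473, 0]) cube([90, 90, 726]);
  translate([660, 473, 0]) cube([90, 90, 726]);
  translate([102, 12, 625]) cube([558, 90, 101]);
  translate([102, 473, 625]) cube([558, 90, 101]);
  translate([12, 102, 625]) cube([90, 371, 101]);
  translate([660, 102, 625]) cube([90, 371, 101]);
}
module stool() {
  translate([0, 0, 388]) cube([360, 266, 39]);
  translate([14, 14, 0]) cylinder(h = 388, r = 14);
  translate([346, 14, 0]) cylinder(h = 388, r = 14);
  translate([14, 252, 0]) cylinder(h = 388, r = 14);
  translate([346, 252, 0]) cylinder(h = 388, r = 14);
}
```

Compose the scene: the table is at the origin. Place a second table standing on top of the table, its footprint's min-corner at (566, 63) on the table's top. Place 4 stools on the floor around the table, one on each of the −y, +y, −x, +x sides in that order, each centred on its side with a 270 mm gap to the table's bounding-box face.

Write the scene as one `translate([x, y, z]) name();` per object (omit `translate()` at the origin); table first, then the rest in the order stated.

table();
translate([566, 63, 735]) table_2();
translate([663, -536, 0]) stool();
translate([663, 1096, 0]) stool();
translate([-630, 280, 0]) stool();
translate([1956, 280, 0]) stool();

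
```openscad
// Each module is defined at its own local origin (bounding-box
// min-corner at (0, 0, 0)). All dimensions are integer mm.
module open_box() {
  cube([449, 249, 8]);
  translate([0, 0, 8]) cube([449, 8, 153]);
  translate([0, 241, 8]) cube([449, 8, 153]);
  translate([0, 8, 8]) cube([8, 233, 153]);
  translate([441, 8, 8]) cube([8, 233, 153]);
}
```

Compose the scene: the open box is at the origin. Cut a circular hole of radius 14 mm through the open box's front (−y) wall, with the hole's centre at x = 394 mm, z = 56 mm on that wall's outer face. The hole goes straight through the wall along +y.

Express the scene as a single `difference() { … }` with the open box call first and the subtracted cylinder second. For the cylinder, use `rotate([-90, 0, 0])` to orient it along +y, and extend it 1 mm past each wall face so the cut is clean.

difference() {
  open_box();
  translate([394, -1, 56]) rotate([-90, 0, 0]) cylinder(h = 10, r = 14);
}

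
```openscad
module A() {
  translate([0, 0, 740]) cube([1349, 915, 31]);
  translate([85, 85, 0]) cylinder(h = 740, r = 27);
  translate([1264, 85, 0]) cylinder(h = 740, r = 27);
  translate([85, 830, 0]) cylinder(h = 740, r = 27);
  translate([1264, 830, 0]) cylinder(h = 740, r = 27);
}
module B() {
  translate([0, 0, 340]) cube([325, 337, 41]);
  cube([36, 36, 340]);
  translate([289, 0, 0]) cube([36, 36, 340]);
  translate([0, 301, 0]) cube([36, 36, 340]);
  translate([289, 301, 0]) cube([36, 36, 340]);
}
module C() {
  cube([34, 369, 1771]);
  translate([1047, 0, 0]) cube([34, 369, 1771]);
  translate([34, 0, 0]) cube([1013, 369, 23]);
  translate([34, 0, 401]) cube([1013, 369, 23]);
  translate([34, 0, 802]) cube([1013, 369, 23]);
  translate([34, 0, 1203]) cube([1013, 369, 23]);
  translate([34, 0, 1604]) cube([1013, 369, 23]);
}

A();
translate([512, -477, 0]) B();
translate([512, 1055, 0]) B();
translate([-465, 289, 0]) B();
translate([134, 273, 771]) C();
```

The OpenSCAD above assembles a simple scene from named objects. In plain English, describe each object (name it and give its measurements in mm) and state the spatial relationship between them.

A is a rectangular dining table. The top is 1349×915×31 mm with its upper surface at z = 771 mm. It stands on four round legs of 54 mm diameter, each leg's bounding box inset 58 mm from the nearest pair of top edges, running from the floor to the underside of the top.

B is a simple wooden stool: a rectangular seat 325 mm (x) by 337 mm (y), 41 mm thick, top face at z = 381 mm, on four square legs, each 36×36 mm in cross-section. The legs rest on z = 0, each flush with a corner of the seat.

C is a bookshelf 1081 mm wide overall, 369 mm deep and 1771 mm tall. The two sides are 34 mm thick vertical panels. 5 horizontal shelves of 23 mm thickness span between the inner faces of the sides; the lowest shelf sits on the floor and shelves are stacked with a clear vertical gap of 378 mm between each pair.

Three stools sit around the table at the −y, +y, −x sides. The bookshelf is on top of the table, centred.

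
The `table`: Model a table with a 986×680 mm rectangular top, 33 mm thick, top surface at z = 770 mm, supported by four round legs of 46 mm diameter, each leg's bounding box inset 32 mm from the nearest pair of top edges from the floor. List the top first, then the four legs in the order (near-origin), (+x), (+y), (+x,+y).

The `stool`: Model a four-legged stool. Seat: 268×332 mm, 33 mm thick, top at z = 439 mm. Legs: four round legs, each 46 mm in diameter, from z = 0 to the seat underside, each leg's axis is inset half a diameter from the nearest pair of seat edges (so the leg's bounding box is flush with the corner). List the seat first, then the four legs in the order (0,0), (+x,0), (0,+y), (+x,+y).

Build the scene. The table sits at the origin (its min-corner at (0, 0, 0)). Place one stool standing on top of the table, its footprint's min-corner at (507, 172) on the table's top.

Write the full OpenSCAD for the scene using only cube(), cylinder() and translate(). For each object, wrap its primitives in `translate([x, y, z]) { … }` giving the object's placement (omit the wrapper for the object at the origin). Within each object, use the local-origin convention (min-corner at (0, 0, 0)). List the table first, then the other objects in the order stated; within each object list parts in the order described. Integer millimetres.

translate([0, 0, 737]) cube([986, 680, 33]);
translate([55, 55, 0]) cylinder(h = 737, r = 23);
translate([931, 55, 0]) cylinder(h = 737, r = 23);
translate([55, 625, 0]) cylinder(h = 737, r = 23);
translate([931, 625, 0]) cylinder(h = 737, r = 23);
translate([507, 172, 770]) {
  translate([0, 0, 406]) cube([268, 332, 33]);
  translate([23, 23, 0]) cylinder(h = 406, r = 23);
  translate([245, 23, 0]) cylinder(h = 406, r = 23);
  translate([23, 309, 0]) cylinder(h = 406, r = 23);
  translate([245, 309, 0]) cylinder(h = 406, r = 23);
}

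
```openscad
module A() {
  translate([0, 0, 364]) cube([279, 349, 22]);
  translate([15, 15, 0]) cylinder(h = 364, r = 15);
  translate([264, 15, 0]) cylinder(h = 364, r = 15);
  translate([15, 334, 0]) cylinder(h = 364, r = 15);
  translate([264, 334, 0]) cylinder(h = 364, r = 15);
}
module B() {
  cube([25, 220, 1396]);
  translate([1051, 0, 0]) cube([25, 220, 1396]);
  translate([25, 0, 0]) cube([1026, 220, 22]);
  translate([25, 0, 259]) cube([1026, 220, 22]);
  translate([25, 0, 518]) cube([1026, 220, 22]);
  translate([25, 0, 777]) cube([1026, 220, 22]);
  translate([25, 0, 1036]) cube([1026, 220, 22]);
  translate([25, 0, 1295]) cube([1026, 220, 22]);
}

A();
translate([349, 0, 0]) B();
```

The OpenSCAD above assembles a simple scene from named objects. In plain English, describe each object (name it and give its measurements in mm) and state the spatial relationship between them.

A is a four-legged stool. The seat is a 279×349×22 mm slab whose top surface is at z = 386 mm; four round legs, each 30 mm in diameter, run from the floor (z = 0) to the underside of the seat, each leg's axis is inset half a diameter from the nearest pair of seat edges (so the leg's bounding box is flush with the corner).

B is an open bookshelf. Two side panels, each 25 mm thick, 220 mm deep and 1396 mm tall, stand 1076 mm apart (outside-to-outside). Between them sit 6 shelves, each 22 mm thick and 220 mm deep, spanning the full gap between the sides. The bottom shelf rests on the floor (its underside at z = 0) and the clear gap between one shelf's top and the next shelf's underside is 237 mm.

The bookshelf is on the floor beside the stool on its +x side.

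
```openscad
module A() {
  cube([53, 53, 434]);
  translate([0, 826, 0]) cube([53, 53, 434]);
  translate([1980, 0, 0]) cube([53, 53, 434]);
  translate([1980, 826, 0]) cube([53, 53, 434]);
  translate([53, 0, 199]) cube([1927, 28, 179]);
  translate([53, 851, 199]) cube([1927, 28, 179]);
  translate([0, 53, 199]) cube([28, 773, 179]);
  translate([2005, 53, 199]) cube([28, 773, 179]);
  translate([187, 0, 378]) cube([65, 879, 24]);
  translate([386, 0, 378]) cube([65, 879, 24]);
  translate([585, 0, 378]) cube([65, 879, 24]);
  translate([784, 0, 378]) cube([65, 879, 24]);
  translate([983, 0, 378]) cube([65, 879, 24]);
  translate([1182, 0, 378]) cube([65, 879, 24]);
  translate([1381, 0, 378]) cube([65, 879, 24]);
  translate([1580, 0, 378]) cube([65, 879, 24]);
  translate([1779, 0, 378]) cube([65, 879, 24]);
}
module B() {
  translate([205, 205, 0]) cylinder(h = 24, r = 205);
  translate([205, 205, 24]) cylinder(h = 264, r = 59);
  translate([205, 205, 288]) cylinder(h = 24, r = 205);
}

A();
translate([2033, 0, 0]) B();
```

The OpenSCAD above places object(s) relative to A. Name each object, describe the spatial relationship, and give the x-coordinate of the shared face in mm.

The bed frame's +x face and the spool's −x face are both at x = 2033 mm.

A is a bed frame. B is a spool. The spool is against the bed frame's +x side, with their −y faces flush. The x-coordinate of the shared face is 2033 mm.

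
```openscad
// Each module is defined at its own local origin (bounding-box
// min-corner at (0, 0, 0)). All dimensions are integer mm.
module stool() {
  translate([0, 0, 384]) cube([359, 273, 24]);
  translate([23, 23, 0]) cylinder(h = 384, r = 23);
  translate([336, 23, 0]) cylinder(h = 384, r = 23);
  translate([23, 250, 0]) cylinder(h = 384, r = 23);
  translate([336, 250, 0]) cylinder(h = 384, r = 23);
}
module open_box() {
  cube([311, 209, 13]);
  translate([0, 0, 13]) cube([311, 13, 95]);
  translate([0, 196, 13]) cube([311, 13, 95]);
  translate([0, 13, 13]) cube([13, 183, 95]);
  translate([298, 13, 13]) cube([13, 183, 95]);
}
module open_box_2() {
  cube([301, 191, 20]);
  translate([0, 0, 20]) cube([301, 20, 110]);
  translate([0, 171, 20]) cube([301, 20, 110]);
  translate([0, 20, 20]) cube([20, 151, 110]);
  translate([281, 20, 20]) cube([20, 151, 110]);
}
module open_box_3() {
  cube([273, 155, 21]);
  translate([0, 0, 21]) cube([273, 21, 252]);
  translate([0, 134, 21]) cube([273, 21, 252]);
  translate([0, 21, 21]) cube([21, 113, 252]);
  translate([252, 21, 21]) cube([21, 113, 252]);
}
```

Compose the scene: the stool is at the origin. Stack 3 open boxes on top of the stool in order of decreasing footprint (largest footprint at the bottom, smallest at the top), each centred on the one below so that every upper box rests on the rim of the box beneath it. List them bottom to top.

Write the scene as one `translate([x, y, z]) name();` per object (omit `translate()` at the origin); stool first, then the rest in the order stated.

stool();
translate([24, 32, 408]) open_box();
translate([29, 41, 516]) open_box_2();
translate([43, 59, 646]) open_box_3();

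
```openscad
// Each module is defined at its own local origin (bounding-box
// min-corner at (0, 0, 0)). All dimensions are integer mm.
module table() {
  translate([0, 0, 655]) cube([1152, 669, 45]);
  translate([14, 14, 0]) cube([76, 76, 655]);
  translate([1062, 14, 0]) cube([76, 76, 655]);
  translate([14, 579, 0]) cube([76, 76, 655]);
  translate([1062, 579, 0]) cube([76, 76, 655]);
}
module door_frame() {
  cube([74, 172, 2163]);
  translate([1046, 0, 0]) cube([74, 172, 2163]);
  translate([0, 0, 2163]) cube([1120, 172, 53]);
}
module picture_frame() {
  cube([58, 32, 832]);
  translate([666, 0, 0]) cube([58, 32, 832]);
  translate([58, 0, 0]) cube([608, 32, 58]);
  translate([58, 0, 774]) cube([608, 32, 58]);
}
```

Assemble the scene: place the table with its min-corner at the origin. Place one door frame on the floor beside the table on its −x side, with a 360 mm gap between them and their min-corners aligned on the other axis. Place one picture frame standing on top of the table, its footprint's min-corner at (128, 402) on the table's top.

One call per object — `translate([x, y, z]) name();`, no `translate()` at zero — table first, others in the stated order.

table();
translate([-1480, 0, 0]) door_frame();
translate([128, 402, 700]) picture_frame();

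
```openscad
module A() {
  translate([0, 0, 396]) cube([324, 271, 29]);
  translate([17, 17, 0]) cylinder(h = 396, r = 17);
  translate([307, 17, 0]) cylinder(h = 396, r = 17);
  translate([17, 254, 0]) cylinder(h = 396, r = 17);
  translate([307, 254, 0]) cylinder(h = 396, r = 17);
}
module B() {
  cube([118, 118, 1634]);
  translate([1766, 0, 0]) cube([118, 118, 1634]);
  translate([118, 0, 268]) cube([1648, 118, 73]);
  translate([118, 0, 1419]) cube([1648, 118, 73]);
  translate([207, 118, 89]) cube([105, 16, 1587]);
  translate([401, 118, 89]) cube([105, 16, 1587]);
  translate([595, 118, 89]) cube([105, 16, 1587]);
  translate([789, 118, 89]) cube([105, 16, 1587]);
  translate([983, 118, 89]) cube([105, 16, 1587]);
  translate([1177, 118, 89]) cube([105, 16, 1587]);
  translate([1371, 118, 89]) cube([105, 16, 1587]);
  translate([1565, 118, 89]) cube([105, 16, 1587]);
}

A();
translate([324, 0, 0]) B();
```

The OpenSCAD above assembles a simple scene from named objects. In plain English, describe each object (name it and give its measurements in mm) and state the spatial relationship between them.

A is a simple wooden stool: a rectangular seat 324 mm (x) by 271 mm (y), 29 mm thick, top face at z = 425 mm, on four round legs, each 34 mm in diameter. The legs rest on z = 0, each leg's axis is inset half a diameter from the nearest pair of seat edges (so the leg's bounding box is flush with the corner).

B is a fence section. Two 118×118 mm posts, 1634 mm tall, stand on the floor with a clear span of 1648 mm between their inner faces. Two horizontal rails of 118×73 mm section span the gap between the posts with their undersides at z = 268 mm and z = 1419 mm, flush with the posts' −y face. 8 pickets, each 105 mm wide, 16 mm thick and 1587 mm tall, are fixed to the +y face of the rails with their bottoms at z = 89 mm, evenly spaced across the span with equal gaps (rounded down to the nearest mm) at the −x end and between each pair — any rounding remainder accumulates at the +x end.

The fence section is against the stool's +x side, with their −y faces flush.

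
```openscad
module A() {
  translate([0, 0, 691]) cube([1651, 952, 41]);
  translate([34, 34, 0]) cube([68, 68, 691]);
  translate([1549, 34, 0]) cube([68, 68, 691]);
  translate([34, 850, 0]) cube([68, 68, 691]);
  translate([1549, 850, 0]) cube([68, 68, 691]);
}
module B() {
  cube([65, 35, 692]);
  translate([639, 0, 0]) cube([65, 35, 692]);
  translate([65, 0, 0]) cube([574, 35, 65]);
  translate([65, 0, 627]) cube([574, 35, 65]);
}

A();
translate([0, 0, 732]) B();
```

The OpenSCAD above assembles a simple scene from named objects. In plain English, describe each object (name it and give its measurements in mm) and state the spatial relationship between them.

A is a table with a 1651×952 mm rectangular top, 41 mm thick, top surface at z = 732 mm, supported by four 68×68 mm square legs, each inset 34 mm from the nearest pair of top edges, running from the floor.

B is a rectangular picture frame lying in the x–z plane (depth along y). The opening is 574 mm wide (x) by 562 mm tall (z), surrounded by a border 65 mm wide on all four sides. The frame is 35 mm deep and is made of two full-height vertical stiles with two horizontal rails fitted between them.

The picture frame is on top of the table.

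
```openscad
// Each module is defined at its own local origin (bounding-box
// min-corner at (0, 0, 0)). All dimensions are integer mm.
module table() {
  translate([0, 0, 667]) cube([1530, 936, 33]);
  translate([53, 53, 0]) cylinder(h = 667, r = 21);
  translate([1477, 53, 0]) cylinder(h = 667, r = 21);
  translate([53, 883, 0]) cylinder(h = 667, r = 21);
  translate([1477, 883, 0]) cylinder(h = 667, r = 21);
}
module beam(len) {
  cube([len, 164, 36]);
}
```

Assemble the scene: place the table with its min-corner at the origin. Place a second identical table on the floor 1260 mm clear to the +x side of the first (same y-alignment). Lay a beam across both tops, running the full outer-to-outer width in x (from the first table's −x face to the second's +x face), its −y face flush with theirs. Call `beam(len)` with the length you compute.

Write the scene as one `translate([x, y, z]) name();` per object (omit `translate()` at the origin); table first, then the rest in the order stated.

table();
translate([2790, 0, 0]) table();
translate([0, 0, 700]) beam(4320);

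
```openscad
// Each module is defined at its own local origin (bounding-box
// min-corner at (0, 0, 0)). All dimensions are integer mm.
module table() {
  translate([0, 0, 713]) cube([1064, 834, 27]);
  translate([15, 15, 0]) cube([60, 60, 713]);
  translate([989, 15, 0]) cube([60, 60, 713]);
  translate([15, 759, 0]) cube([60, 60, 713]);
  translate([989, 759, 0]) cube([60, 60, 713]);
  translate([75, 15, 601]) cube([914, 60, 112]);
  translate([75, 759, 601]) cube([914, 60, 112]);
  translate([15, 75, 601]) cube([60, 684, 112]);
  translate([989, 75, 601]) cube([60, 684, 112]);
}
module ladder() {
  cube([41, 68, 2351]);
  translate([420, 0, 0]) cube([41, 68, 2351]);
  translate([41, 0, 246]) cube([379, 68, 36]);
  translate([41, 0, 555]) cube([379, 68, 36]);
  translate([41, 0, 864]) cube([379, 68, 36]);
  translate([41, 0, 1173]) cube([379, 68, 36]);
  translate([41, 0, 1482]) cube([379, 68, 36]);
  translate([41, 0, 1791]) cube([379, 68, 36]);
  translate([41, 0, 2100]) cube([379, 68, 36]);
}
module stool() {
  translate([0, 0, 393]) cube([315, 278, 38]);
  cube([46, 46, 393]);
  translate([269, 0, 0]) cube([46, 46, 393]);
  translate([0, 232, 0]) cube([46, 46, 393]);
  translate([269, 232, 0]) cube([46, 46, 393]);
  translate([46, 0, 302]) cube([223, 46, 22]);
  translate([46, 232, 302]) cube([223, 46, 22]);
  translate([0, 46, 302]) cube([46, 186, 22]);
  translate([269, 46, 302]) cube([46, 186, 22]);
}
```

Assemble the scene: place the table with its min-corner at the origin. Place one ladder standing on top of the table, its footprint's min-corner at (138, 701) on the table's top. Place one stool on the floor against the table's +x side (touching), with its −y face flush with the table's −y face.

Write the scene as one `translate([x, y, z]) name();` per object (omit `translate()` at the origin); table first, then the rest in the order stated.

table();
translate([138, 701, 740]) ladder();
translate([1064, 0, 0]) stool();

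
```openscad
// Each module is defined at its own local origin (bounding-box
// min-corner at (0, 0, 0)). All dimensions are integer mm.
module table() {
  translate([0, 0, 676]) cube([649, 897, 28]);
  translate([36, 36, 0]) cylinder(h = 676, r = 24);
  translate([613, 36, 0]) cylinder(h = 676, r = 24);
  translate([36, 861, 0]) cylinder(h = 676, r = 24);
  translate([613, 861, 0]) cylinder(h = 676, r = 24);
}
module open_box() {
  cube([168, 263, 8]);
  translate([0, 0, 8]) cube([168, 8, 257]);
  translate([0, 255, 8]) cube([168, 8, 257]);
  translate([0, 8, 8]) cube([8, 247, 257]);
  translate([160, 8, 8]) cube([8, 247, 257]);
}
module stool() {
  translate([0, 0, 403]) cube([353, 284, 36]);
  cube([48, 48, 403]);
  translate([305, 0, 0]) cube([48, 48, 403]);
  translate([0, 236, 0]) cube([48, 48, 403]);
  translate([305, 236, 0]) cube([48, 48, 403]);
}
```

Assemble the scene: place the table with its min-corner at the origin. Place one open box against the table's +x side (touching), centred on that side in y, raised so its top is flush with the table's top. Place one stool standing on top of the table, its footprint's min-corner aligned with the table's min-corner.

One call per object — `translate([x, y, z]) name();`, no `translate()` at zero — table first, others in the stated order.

table();
translate([649, 317, 439]) open_box();
translate([0, 0, 704]) stool();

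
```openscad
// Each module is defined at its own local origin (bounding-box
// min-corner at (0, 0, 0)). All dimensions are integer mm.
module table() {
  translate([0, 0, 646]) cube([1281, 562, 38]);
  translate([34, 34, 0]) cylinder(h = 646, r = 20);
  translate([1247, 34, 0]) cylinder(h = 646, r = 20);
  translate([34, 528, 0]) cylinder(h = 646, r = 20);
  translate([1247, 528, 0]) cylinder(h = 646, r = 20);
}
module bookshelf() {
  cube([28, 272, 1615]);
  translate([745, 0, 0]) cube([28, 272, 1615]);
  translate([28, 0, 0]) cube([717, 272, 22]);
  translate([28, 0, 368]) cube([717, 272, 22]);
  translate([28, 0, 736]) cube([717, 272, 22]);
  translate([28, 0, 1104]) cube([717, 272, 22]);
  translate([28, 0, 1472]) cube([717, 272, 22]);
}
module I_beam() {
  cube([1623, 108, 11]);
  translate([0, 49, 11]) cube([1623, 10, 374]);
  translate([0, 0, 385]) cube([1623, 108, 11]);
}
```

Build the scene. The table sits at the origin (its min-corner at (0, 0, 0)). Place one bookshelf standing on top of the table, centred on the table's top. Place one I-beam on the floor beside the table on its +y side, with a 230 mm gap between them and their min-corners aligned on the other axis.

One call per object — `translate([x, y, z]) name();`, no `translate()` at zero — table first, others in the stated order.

table();
translate([254, 145, 684]) bookshelf();
translate([0, 792, 0]) I_beam();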